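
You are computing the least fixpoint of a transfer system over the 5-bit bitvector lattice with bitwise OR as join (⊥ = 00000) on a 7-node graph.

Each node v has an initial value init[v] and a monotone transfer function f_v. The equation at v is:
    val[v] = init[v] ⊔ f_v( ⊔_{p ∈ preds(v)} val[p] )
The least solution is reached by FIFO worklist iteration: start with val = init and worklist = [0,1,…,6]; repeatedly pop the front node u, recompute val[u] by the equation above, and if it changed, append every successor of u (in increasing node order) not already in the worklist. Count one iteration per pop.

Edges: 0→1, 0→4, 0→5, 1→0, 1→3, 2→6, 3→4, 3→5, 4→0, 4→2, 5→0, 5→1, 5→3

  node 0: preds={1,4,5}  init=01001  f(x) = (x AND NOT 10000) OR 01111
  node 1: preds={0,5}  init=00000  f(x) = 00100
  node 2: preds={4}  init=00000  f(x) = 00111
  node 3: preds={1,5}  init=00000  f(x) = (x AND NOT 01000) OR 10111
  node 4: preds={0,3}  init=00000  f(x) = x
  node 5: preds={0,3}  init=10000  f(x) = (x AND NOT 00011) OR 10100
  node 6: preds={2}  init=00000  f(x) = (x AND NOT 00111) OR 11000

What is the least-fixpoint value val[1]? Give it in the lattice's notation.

Worklist (11 pops):
  #1 pop 0: in=10000 → 01111 (was 01001); enqueue []
  #2 pop 1: in=11111 → 00100 (was 00000); enqueue [0]
  #3 pop 2: in=00000 → 00111 (was 00000); enqueue []
  #4 pop 3: in=10100 → 10111 (was 00000); enqueue []
  #5 pop 4: in=11111 → 11111 (was 00000); enqueue [2]
  #6 pop 5: in=11111 → 11100 (was 10000); enqueue [1,3]
  #7 pop 6: in=00111 → 11000 (was 00000); enqueue []
  #8 pop 0: in=11111 → 01111 (no change)
  #9 pop 2: in=11111 → 00111 (no change)
  #10 pop 1: in=11111 → 00100 (no change)
  #11 pop 3: in=11100 → 10111 (no change)

Fixpoint:
  val[0] = 01111
  val[1] = 00100
  val[2] = 00111
  val[3] = 10111
  val[4] = 11111
  val[5] = 11100
  val[6] = 11000

00100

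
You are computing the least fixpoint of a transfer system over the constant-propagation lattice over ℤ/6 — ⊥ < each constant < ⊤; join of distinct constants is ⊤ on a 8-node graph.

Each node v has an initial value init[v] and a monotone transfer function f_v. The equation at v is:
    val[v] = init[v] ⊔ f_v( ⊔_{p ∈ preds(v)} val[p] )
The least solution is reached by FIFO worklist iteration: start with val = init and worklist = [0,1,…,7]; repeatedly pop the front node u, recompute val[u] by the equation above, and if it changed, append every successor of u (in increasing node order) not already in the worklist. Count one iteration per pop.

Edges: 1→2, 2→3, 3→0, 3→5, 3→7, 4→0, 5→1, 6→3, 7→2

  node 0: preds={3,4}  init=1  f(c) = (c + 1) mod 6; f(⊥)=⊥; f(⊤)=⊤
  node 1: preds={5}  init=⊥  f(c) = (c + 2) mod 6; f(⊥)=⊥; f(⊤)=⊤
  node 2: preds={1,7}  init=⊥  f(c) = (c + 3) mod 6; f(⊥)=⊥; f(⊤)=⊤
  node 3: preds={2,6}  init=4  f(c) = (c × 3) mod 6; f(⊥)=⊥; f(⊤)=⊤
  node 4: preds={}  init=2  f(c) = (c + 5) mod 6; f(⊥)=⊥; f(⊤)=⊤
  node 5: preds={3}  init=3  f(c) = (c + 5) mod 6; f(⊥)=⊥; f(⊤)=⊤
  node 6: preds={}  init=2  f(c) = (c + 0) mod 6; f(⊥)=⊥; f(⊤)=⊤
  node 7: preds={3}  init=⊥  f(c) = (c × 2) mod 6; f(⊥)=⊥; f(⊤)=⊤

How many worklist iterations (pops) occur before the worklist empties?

12

Worklist (12 pops):
  #1 pop 0: in=⊤ → ⊤ (was 1); enqueue []
  #2 pop 1: in=3 → 5 (was ⊥); enqueue []
  #3 pop 2: in=5 → 2 (was ⊥); enqueue []
  #4 pop 3: in=2 → ⊤ (was 4); enqueue [0]
  #5 pop 4: in=⊥ → 2 (no change)
  #6 pop 5: in=⊤ → ⊤ (was 3); enqueue [1]
  #7 pop 6: in=⊥ → 2 (no change)
  #8 pop 7: in=⊤ → ⊤ (was ⊥); enqueue [2]
  #9 pop 0: in=⊤ → ⊤ (no change)
  #10 pop 1: in=⊤ → ⊤ (was 5); enqueue []
  #11 pop 2: in=⊤ → ⊤ (was 2); enqueue [3]
  #12 pop 3: in=⊤ → ⊤ (no change)

Fixpoint:
  val[0] = ⊤
  val[1] = ⊤
  val[2] = ⊤
  val[3] = ⊤
  val[4] = 2
  val[5] = ⊤
  val[6] = 2
  val[7] = ⊤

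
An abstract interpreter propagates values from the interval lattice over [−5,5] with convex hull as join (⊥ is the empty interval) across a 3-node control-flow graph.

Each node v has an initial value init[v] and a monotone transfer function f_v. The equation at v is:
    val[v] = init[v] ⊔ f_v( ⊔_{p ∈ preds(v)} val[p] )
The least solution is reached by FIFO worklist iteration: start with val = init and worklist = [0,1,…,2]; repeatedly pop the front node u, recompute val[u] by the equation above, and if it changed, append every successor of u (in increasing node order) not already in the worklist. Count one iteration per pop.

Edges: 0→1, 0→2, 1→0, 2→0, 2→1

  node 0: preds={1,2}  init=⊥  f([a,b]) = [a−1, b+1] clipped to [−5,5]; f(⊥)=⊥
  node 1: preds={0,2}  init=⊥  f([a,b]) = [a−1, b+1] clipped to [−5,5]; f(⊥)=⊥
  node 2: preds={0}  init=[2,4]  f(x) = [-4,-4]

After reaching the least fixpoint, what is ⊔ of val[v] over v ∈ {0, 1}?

[-5,5]

Worklist (7 pops):
  #1 pop 0: in=[2,4] → [1,5] (was ⊥); enqueue []
  #2 pop 1: in=[1,5] → [0,5] (was ⊥); enqueue [0]
  #3 pop 2: in=[1,5] → [-4,4] (was [2,4]); enqueue [1]
  #4 pop 0: in=[-4,5] → [-5,5] (was [1,5]); enqueue [2]
  #5 pop 1: in=[-5,5] → [-5,5] (was [0,5]); enqueue [0]
  #6 pop 2: in=[-5,5] → [-4,4] (no change)
  #7 pop 0: in=[-5,5] → [-5,5] (no change)

Fixpoint:
  val[0] = [-5,5]
  val[1] = [-5,5]
  val[2] = [-4,4]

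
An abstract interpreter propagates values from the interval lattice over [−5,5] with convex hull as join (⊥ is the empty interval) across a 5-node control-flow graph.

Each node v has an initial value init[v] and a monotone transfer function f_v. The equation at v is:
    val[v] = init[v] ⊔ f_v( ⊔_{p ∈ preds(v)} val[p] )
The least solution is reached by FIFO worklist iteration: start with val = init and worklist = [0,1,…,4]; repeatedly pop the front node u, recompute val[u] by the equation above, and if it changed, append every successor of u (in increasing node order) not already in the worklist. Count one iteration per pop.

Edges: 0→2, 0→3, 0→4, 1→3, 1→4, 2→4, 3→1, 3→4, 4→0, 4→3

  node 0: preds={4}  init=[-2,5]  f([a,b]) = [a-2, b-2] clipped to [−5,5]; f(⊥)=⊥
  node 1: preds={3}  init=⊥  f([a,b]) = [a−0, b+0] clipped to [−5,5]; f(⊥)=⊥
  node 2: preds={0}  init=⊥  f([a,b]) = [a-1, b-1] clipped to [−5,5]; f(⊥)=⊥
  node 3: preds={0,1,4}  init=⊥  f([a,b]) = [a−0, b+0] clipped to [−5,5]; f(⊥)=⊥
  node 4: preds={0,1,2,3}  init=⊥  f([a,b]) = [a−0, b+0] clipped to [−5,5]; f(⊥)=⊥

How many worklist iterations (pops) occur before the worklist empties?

Iteration log — 14 steps:
  step 1. node 0  ⊔preds=⊥  new=[-2,5]  stable
  step 2. node 1  ⊔preds=⊥  new=⊥  stable
  step 3. node 2  ⊔preds=[-2,5]  new=[-3,4]  old=⊥  +wl: 
  step 4. node 3  ⊔preds=[-2,5]  new=[-2,5]  old=⊥  +wl: 1
  step 5. node 4  ⊔preds=[-3,5]  new=[-3,5]  old=⊥  +wl: 0,3
  step 6. node 1  ⊔preds=[-2,5]  new=[-2,5]  old=⊥  +wl: 4
  step 7. node 0  ⊔preds=[-3,5]  new=[-5,5]  old=[-2,5]  +wl: 2
  step 8. node 3  ⊔preds=[-5,5]  new=[-5,5]  old=[-2,5]  +wl: 1
  step 9. node 4  ⊔preds=[-5,5]  new=[-5,5]  old=[-3,5]  +wl: 0,3
  step 10. node 2  ⊔preds=[-5,5]  new=[-5,4]  old=[-3,4]  +wl: 4
  step 11. node 1  ⊔preds=[-5,5]  new=[-5,5]  old=[-2,5]  +wl: 
  step 12. node 0  ⊔preds=[-5,5]  new=[-5,5]  stable
  step 13. node 3  ⊔preds=[-5,5]  new=[-5,5]  stable
  step 14. node 4  ⊔preds=[-5,5]  new=[-5,5]  stable

Least fixpoint reached:
  node 0: [-5,5]
  node 1: [-5,5]
  node 2: [-5,4]
  node 3: [-5,5]
  node 4: [-5,5]

14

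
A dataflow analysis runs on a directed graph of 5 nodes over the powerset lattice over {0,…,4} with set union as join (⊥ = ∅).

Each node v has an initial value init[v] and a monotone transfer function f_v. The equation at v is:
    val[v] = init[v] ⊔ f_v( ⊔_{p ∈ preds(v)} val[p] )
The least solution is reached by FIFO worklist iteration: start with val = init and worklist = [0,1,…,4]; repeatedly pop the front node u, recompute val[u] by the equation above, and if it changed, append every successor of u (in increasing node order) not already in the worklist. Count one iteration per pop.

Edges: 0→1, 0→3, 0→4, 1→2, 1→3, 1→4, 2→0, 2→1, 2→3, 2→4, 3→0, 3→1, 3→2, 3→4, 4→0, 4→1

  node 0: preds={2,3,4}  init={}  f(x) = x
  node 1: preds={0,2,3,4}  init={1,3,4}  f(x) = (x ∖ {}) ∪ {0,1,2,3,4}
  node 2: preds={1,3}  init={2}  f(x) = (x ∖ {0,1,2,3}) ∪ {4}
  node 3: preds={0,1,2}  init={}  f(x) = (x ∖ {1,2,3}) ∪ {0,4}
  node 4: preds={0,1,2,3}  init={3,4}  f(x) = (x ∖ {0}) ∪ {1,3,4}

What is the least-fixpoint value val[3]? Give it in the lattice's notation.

Worklist (10 pops):
  #1 pop 0: in={2,3,4} → {2,3,4} (was {}); enqueue []
  #2 pop 1: in={2,3,4} → {0,1,2,3,4} (was {1,3,4}); enqueue []
  #3 pop 2: in={0,1,2,3,4} → {2,4} (was {2}); enqueue [0,1]
  #4 pop 3: in={0,1,2,3,4} → {0,4} (was {}); enqueue [2]
  #5 pop 4: in={0,1,2,3,4} → {1,2,3,4} (was {3,4}); enqueue []
  #6 pop 0: in={0,1,2,3,4} → {0,1,2,3,4} (was {2,3,4}); enqueue [3,4]
  #7 pop 1: in={0,1,2,3,4} → {0,1,2,3,4} (no change)
  #8 pop 2: in={0,1,2,3,4} → {2,4} (no change)
  #9 pop 3: in={0,1,2,3,4} → {0,4} (no change)
  #10 pop 4: in={0,1,2,3,4} → {1,2,3,4} (no change)

Fixpoint:
  val[0] = {0,1,2,3,4}
  val[1] = {0,1,2,3,4}
  val[2] = {2,4}
  val[3] = {0,4}
  val[4] = {1,2,3,4}

{0,4}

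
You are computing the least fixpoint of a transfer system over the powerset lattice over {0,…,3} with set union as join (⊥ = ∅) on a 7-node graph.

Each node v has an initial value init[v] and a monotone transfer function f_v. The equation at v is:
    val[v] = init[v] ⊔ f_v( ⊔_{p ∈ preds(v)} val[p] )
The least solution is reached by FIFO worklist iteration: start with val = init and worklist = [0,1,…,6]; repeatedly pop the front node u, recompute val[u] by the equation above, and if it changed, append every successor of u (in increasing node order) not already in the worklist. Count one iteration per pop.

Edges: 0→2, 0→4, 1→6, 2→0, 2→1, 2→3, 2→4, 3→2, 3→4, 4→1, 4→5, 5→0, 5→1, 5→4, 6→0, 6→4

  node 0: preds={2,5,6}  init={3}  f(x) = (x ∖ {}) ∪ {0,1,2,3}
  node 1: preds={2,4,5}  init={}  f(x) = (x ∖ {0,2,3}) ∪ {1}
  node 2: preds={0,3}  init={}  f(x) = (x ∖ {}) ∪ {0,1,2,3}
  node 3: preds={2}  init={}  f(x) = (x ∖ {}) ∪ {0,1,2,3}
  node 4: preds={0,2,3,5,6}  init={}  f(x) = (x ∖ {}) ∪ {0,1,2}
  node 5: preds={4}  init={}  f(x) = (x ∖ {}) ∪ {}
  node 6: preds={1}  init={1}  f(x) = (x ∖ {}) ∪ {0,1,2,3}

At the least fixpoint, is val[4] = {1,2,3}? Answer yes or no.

Iteration log — 11 steps:
  step 1. node 0  ⊔preds={1}  new={0,1,2,3}  old={3}  +wl: 
  step 2. node 1  ⊔preds={}  new={1}  old={}  +wl: 
  step 3. node 2  ⊔preds={0,1,2,3}  new={0,1,2,3}  old={}  +wl: 0,1
  step 4. node 3  ⊔preds={0,1,2,3}  new={0,1,2,3}  old={}  +wl: 2
  step 5. node 4  ⊔preds={0,1,2,3}  new={0,1,2,3}  old={}  +wl: 
  step 6. node 5  ⊔preds={0,1,2,3}  new={0,1,2,3}  old={}  +wl: 4
  step 7. node 6  ⊔preds={1}  new={0,1,2,3}  old={1}  +wl: 
  step 8. node 0  ⊔preds={0,1,2,3}  new={0,1,2,3}  stable
  step 9. node 1  ⊔preds={0,1,2,3}  new={1}  stable
  step 10. node 2  ⊔preds={0,1,2,3}  new={0,1,2,3}  stable
  step 11. node 4  ⊔preds={0,1,2,3}  new={0,1,2,3}  stable

Least fixpoint reached:
  node 0: {0,1,2,3}
  node 1: {1}
  node 2: {0,1,2,3}
  node 3: {0,1,2,3}
  node 4: {0,1,2,3}
  node 5: {0,1,2,3}
  node 6: {0,1,2,3}

no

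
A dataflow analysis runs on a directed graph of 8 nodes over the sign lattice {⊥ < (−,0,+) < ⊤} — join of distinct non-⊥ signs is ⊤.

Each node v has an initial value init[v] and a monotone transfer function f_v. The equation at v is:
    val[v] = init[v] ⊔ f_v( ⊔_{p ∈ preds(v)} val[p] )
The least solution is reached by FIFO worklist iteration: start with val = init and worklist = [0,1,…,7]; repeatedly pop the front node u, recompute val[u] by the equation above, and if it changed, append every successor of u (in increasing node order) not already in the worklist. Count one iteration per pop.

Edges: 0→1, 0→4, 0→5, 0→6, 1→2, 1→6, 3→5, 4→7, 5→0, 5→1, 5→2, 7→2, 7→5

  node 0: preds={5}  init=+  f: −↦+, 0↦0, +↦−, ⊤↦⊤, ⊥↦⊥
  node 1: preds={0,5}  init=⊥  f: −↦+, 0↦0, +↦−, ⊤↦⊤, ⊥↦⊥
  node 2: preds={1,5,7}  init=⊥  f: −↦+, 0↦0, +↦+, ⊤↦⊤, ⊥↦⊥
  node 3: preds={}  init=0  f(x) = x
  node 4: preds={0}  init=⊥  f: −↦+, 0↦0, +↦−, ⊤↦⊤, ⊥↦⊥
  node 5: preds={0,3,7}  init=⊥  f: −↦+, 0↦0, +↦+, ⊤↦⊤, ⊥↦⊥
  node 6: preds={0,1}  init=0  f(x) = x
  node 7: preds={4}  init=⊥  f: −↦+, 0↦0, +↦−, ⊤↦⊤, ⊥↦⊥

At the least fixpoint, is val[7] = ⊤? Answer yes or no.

Trace (17 dequeues):
  [1] u=0 | in ⊥ | out + | ==
  [2] u=1 | in + | out − | prev ⊥ | push {}
  [3] u=2 | in − | out + | prev ⊥ | push {}
  [4] u=3 | in ⊥ | out 0 | ==
  [5] u=4 | in + | out − | prev ⊥ | push {}
  [6] u=5 | in ⊤ | out ⊤ | prev ⊥ | push {0,1,2}
  [7] u=6 | in ⊤ | out ⊤ | prev 0 | push {}
  [8] u=7 | in − | out + | prev ⊥ | push {5}
  [9] u=0 | in ⊤ | out ⊤ | prev + | push {4,6}
  [10] u=1 | in ⊤ | out ⊤ | prev − | push {}
  [11] u=2 | in ⊤ | out ⊤ | prev + | push {}
  [12] u=5 | in ⊤ | out ⊤ | ==
  [13] u=4 | in ⊤ | out ⊤ | prev − | push {7}
  [14] u=6 | in ⊤ | out ⊤ | ==
  [15] u=7 | in ⊤ | out ⊤ | prev + | push {2,5}
  [16] u=2 | in ⊤ | out ⊤ | ==
  [17] u=5 | in ⊤ | out ⊤ | ==

Converged values:
  [0] ⊤
  [1] ⊤
  [2] ⊤
  [3] 0
  [4] ⊤
  [5] ⊤
  [6] ⊤
  [7] ⊤

yes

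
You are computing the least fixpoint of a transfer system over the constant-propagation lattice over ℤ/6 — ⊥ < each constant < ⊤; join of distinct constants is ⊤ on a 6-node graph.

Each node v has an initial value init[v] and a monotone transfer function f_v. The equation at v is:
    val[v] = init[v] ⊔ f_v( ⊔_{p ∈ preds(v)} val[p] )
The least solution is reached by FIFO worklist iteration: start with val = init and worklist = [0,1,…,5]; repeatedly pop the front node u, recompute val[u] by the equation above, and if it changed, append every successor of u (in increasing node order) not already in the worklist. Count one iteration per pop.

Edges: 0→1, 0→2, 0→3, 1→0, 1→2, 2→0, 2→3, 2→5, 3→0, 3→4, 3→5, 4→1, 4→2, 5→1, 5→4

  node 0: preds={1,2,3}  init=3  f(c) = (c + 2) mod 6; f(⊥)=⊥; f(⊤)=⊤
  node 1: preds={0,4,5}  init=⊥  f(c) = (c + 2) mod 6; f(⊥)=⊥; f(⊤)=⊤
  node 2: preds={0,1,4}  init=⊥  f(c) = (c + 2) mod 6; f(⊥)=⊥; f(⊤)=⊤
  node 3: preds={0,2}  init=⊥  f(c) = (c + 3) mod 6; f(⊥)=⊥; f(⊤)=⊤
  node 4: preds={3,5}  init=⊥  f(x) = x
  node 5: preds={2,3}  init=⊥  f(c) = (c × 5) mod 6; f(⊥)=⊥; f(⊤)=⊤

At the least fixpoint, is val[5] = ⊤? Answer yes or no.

yes

Worklist (12 pops):
  #1 pop 0: in=⊥ → 3 (no change)
  #2 pop 1: in=3 → 5 (was ⊥); enqueue [0]
  #3 pop 2: in=⊤ → ⊤ (was ⊥); enqueue []
  #4 pop 3: in=⊤ → ⊤ (was ⊥); enqueue []
  #5 pop 4: in=⊤ → ⊤ (was ⊥); enqueue [1,2]
  #6 pop 5: in=⊤ → ⊤ (was ⊥); enqueue [4]
  #7 pop 0: in=⊤ → ⊤ (was 3); enqueue [3]
  #8 pop 1: in=⊤ → ⊤ (was 5); enqueue [0]
  #9 pop 2: in=⊤ → ⊤ (no change)
  #10 pop 4: in=⊤ → ⊤ (no change)
  #11 pop 3: in=⊤ → ⊤ (no change)
  #12 pop 0: in=⊤ → ⊤ (no change)

Fixpoint:
  val[0] = ⊤
  val[1] = ⊤
  val[2] = ⊤
  val[3] = ⊤
  val[4] = ⊤
  val[5] = ⊤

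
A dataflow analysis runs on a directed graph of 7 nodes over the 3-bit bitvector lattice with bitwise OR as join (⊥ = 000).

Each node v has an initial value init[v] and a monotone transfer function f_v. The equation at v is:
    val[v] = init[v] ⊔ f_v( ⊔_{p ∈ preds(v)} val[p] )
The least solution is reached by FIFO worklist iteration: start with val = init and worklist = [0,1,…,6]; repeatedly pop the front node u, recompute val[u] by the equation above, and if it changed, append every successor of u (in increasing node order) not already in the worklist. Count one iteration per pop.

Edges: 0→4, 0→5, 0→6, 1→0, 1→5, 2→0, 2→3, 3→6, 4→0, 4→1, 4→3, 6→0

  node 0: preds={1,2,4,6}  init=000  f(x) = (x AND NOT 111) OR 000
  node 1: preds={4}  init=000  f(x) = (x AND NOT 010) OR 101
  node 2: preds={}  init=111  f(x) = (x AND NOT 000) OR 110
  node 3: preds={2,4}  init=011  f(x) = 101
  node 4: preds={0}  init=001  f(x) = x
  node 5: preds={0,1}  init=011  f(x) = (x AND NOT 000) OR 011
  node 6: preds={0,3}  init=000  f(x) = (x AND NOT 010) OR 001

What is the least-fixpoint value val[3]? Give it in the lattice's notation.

111

Iteration log — 8 steps:
  step 1. node 0  ⊔preds=111  new=000  stable
  step 2. node 1  ⊔preds=001  new=101  old=000  +wl: 0
  step 3. node 2  ⊔preds=000  new=111  stable
  step 4. node 3  ⊔preds=111  new=111  old=011  +wl: 
  step 5. node 4  ⊔preds=000  new=001  stable
  step 6. node 5  ⊔preds=101  new=111  old=011  +wl: 
  step 7. node 6  ⊔preds=111  new=101  old=000  +wl: 
  step 8. node 0  ⊔preds=111  new=000  stable

Least fixpoint reached:
  node 0: 000
  node 1: 101
  node 2: 111
  node 3: 111
  node 4: 001
  node 5: 111
  node 6: 101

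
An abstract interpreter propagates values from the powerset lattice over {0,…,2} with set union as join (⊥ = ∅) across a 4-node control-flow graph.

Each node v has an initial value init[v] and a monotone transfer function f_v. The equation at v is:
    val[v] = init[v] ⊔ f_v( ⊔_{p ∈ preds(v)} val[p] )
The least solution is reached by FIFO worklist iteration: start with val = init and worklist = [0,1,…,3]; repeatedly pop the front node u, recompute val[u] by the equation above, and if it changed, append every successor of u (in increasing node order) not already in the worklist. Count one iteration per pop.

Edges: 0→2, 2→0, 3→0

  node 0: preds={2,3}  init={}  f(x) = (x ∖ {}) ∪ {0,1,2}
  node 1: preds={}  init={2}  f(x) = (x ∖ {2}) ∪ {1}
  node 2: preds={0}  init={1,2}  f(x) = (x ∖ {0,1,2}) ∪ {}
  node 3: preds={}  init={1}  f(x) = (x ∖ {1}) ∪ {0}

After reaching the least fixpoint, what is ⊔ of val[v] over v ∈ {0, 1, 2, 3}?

Iteration log — 5 steps:
  step 1. node 0  ⊔preds={1,2}  new={0,1,2}  old={}  +wl: 
  step 2. node 1  ⊔preds={}  new={1,2}  old={2}  +wl: 
  step 3. node 2  ⊔preds={0,1,2}  new={1,2}  stable
  step 4. node 3  ⊔preds={}  new={0,1}  old={1}  +wl: 0
  step 5. node 0  ⊔preds={0,1,2}  new={0,1,2}  stable

Least fixpoint reached:
  node 0: {0,1,2}
  node 1: {1,2}
  node 2: {1,2}
  node 3: {0,1}

{0,1,2}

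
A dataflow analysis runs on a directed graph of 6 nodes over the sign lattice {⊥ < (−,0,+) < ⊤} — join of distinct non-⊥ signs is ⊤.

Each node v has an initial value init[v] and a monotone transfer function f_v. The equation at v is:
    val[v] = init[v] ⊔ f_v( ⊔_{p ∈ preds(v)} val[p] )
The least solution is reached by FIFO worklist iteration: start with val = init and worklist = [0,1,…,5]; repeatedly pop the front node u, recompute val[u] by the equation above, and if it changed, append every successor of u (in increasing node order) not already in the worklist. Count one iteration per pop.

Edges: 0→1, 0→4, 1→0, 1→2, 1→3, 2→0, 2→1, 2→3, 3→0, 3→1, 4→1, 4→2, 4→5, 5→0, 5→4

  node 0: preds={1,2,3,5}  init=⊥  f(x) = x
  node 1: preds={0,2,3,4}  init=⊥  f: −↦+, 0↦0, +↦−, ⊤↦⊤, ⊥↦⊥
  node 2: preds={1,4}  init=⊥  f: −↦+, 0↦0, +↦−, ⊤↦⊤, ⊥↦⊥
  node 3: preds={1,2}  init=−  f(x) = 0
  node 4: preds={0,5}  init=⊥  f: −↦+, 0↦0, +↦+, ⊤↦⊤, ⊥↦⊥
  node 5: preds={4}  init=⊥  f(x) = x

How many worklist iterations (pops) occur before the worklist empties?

17

Iteration log — 17 steps:
  step 1. node 0  ⊔preds=−  new=−  old=⊥  +wl: 
  step 2. node 1  ⊔preds=−  new=+  old=⊥  +wl: 0
  step 3. node 2  ⊔preds=+  new=−  old=⊥  +wl: 1
  step 4. node 3  ⊔preds=⊤  new=⊤  old=−  +wl: 
  step 5. node 4  ⊔preds=−  new=+  old=⊥  +wl: 2
  step 6. node 5  ⊔preds=+  new=+  old=⊥  +wl: 4
  step 7. node 0  ⊔preds=⊤  new=⊤  old=−  +wl: 
  step 8. node 1  ⊔preds=⊤  new=⊤  old=+  +wl: 0,3
  step 9. node 2  ⊔preds=⊤  new=⊤  old=−  +wl: 1
  step 10. node 4  ⊔preds=⊤  new=⊤  old=+  +wl: 2,5
  step 11. node 0  ⊔preds=⊤  new=⊤  stable
  step 12. node 3  ⊔preds=⊤  new=⊤  stable
  step 13. node 1  ⊔preds=⊤  new=⊤  stable
  step 14. node 2  ⊔preds=⊤  new=⊤  stable
  step 15. node 5  ⊔preds=⊤  new=⊤  old=+  +wl: 0,4
  step 16. node 0  ⊔preds=⊤  new=⊤  stable
  step 17. node 4  ⊔preds=⊤  new=⊤  stable

Least fixpoint reached:
  node 0: ⊤
  node 1: ⊤
  node 2: ⊤
  node 3: ⊤
  node 4: ⊤
  node 5: ⊤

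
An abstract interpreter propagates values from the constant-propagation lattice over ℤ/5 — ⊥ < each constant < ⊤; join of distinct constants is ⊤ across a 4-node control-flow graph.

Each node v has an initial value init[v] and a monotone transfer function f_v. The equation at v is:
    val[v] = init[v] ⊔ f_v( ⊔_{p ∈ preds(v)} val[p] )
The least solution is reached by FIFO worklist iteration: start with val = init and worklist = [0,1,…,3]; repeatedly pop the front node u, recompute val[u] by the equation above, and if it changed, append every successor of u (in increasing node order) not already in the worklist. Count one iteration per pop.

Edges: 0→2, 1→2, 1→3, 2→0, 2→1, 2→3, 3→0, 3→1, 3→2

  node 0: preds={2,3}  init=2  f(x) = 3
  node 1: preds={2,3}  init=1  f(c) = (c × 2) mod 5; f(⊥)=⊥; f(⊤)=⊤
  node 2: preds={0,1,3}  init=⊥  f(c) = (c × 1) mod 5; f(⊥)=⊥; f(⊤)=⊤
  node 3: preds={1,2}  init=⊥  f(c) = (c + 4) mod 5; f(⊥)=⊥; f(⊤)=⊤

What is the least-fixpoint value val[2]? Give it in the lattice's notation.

Trace (8 dequeues):
  [1] u=0 | in ⊥ | out ⊤ | prev 2 | push {}
  [2] u=1 | in ⊥ | out 1 | ==
  [3] u=2 | in ⊤ | out ⊤ | prev ⊥ | push {0,1}
  [4] u=3 | in ⊤ | out ⊤ | prev ⊥ | push {2}
  [5] u=0 | in ⊤ | out ⊤ | ==
  [6] u=1 | in ⊤ | out ⊤ | prev 1 | push {3}
  [7] u=2 | in ⊤ | out ⊤ | ==
  [8] u=3 | in ⊤ | out ⊤ | ==

Converged values:
  [0] ⊤
  [1] ⊤
  [2] ⊤
  [3] ⊤

⊤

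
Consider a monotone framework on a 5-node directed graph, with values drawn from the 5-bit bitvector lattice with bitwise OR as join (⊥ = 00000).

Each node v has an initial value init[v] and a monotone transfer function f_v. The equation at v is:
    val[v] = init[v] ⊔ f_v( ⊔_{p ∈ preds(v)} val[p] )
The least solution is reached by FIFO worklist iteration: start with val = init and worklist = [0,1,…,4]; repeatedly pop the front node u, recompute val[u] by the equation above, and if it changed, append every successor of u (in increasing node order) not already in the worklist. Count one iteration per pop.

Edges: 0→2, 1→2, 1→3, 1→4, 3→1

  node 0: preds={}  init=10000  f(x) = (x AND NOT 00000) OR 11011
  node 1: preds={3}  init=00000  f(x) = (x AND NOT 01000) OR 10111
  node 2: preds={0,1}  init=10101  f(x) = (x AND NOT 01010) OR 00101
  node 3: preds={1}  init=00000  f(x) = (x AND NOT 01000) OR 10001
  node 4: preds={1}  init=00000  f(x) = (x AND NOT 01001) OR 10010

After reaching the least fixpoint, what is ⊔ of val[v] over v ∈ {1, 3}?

10111

Iteration log — 6 steps:
  step 1. node 0  ⊔preds=00000  new=11011  old=10000  +wl: 
  step 2. node 1  ⊔preds=00000  new=10111  old=00000  +wl: 
  step 3. node 2  ⊔preds=11111  new=10101  stable
  step 4. node 3  ⊔preds=10111  new=10111  old=00000  +wl: 1
  step 5. node 4  ⊔preds=10111  new=10110  old=00000  +wl: 
  step 6. node 1  ⊔preds=10111  new=10111  stable

Least fixpoint reached:
  node 0: 11011
  node 1: 10111
  node 2: 10101
  node 3: 10111
  node 4: 10110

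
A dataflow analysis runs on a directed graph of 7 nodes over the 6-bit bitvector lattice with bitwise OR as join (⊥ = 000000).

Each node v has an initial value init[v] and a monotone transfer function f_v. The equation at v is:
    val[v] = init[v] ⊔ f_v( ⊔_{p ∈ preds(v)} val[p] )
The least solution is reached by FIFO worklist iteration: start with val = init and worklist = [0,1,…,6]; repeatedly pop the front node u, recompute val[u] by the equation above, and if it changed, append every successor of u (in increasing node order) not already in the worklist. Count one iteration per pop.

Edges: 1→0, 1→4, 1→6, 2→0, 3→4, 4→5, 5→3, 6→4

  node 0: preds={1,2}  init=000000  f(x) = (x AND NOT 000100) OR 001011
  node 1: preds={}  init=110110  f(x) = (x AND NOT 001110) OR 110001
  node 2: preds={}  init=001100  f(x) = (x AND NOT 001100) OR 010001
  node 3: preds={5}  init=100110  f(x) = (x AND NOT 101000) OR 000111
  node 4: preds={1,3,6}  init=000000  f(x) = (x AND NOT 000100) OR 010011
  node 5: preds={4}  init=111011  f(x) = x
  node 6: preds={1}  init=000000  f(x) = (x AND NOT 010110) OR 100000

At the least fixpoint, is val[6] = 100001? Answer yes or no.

yes

Trace (9 dequeues):
  [1] u=0 | in 111110 | out 111011 | prev 000000 | push {}
  [2] u=1 | in 000000 | out 110111 | prev 110110 | push {0}
  [3] u=2 | in 000000 | out 011101 | prev 001100 | push {}
  [4] u=3 | in 111011 | out 110111 | prev 100110 | push {}
  [5] u=4 | in 110111 | out 110011 | prev 000000 | push {}
  [6] u=5 | in 110011 | out 111011 | ==
  [7] u=6 | in 110111 | out 100001 | prev 000000 | push {4}
  [8] u=0 | in 111111 | out 111011 | ==
  [9] u=4 | in 110111 | out 110011 | ==

Converged values:
  [0] 111011
  [1] 110111
  [2] 011101
  [3] 110111
  [4] 110011
  [5] 111011
  [6] 100001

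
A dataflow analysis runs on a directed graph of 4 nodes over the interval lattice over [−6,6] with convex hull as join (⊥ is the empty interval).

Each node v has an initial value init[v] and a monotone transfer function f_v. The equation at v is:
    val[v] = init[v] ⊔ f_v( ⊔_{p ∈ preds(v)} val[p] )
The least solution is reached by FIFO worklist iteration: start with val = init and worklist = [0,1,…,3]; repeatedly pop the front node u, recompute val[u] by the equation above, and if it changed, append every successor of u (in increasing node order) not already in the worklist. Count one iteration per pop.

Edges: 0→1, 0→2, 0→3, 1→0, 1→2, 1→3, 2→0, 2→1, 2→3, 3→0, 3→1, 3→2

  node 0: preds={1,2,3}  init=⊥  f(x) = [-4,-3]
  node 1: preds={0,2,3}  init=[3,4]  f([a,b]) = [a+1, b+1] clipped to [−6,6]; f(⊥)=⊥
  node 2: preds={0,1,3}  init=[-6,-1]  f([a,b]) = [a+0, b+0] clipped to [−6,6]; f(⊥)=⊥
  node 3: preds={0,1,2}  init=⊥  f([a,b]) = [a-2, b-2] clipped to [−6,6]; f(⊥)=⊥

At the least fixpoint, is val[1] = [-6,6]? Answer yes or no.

no

Worklist (16 pops):
  #1 pop 0: in=[-6,4] → [-4,-3] (was ⊥); enqueue []
  #2 pop 1: in=[-6,-1] → [-5,4] (was [3,4]); enqueue [0]
  #3 pop 2: in=[-5,4] → [-6,4] (was [-6,-1]); enqueue [1]
  #4 pop 3: in=[-6,4] → [-6,2] (was ⊥); enqueue [2]
  #5 pop 0: in=[-6,4] → [-4,-3] (no change)
  #6 pop 1: in=[-6,4] → [-5,5] (was [-5,4]); enqueue [0,3]
  #7 pop 2: in=[-6,5] → [-6,5] (was [-6,4]); enqueue [1]
  #8 pop 0: in=[-6,5] → [-4,-3] (no change)
  #9 pop 3: in=[-6,5] → [-6,3] (was [-6,2]); enqueue [0,2]
  #10 pop 1: in=[-6,5] → [-5,6] (was [-5,5]); enqueue [3]
  #11 pop 0: in=[-6,6] → [-4,-3] (no change)
  #12 pop 2: in=[-6,6] → [-6,6] (was [-6,5]); enqueue [0,1]
  #13 pop 3: in=[-6,6] → [-6,4] (was [-6,3]); enqueue [2]
  #14 pop 0: in=[-6,6] → [-4,-3] (no change)
  #15 pop 1: in=[-6,6] → [-5,6] (no change)
  #16 pop 2: in=[-6,6] → [-6,6] (no change)

Fixpoint:
  val[0] = [-4,-3]
  val[1] = [-5,6]
  val[2] = [-6,6]
  val[3] = [-6,4]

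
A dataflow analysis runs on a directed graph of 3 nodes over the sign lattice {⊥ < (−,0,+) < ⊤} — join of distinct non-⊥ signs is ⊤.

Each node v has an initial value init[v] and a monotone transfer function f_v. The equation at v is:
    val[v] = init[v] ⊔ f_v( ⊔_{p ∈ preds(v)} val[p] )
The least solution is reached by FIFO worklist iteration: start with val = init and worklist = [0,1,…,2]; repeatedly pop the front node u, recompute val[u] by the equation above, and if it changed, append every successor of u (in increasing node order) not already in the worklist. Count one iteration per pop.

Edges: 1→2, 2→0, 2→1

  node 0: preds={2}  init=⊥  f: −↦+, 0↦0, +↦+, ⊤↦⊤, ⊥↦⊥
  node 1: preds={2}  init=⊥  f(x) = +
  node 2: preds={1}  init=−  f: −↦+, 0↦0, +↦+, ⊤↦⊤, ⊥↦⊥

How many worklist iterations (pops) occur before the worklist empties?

Trace (5 dequeues):
  [1] u=0 | in − | out + | prev ⊥ | push {}
  [2] u=1 | in − | out + | prev ⊥ | push {}
  [3] u=2 | in + | out ⊤ | prev − | push {0,1}
  [4] u=0 | in ⊤ | out ⊤ | prev + | push {}
  [5] u=1 | in ⊤ | out + | ==

Converged values:
  [0] ⊤
  [1] +
  [2] ⊤

5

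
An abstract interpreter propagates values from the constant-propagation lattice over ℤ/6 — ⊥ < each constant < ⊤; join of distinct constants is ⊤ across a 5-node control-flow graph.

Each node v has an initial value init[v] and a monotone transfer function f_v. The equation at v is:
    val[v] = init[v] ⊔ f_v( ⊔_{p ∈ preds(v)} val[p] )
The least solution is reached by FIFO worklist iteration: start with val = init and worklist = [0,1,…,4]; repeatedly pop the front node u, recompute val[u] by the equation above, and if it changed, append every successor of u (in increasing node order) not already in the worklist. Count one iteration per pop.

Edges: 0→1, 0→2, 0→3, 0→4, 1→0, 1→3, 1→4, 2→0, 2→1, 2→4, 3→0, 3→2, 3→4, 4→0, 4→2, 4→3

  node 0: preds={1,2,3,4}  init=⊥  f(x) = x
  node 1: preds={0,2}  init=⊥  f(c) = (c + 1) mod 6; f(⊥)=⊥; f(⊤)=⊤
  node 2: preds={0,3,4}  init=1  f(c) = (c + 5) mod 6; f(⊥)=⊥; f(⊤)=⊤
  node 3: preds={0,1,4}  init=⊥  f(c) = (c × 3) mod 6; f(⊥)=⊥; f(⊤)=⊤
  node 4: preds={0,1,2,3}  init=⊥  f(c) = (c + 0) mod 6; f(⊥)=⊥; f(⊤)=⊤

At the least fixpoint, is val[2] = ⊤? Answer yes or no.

Iteration log — 11 steps:
  step 1. node 0  ⊔preds=1  new=1  old=⊥  +wl: 
  step 2. node 1  ⊔preds=1  new=2  old=⊥  +wl: 0
  step 3. node 2  ⊔preds=1  new=⊤  old=1  +wl: 1
  step 4. node 3  ⊔preds=⊤  new=⊤  old=⊥  +wl: 2
  step 5. node 4  ⊔preds=⊤  new=⊤  old=⊥  +wl: 3
  step 6. node 0  ⊔preds=⊤  new=⊤  old=1  +wl: 4
  step 7. node 1  ⊔preds=⊤  new=⊤  old=2  +wl: 0
  step 8. node 2  ⊔preds=⊤  new=⊤  stable
  step 9. node 3  ⊔preds=⊤  new=⊤  stable
  step 10. node 4  ⊔preds=⊤  new=⊤  stable
  step 11. node 0  ⊔preds=⊤  new=⊤  stable

Least fixpoint reached:
  node 0: ⊤
  node 1: ⊤
  node 2: ⊤
  node 3: ⊤
  node 4: ⊤

yes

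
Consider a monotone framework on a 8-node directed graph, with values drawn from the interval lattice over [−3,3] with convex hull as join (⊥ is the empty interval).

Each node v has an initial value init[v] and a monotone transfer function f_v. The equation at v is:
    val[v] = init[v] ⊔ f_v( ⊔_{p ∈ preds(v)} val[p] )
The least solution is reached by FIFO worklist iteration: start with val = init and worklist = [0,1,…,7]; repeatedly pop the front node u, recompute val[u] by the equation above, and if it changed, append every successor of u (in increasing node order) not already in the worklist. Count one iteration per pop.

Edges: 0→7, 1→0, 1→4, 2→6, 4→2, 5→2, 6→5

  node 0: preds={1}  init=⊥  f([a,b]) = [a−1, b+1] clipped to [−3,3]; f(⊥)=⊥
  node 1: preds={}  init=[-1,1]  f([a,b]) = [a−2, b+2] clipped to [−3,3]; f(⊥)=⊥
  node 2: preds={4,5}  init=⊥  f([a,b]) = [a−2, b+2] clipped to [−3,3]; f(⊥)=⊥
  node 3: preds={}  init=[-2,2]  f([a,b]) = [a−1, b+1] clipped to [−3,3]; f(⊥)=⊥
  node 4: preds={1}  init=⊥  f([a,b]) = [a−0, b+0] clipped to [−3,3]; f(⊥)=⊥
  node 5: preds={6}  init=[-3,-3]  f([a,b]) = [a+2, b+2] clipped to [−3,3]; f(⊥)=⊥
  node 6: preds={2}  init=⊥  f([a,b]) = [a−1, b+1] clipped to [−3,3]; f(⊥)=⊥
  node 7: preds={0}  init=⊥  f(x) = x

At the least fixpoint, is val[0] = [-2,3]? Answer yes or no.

no

Trace (14 dequeues):
  [1] u=0 | in [-1,1] | out [-2,2] | prev ⊥ | push {}
  [2] u=1 | in ⊥ | out [-1,1] | ==
  [3] u=2 | in [-3,-3] | out [-3,-1] | prev ⊥ | push {}
  [4] u=3 | in ⊥ | out [-2,2] | ==
  [5] u=4 | in [-1,1] | out [-1,1] | prev ⊥ | push {2}
  [6] u=5 | in ⊥ | out [-3,-3] | ==
  [7] u=6 | in [-3,-1] | out [-3,0] | prev ⊥ | push {5}
  [8] u=7 | in [-2,2] | out [-2,2] | prev ⊥ | push {}
  [9] u=2 | in [-3,1] | out [-3,3] | prev [-3,-1] | push {6}
  [10] u=5 | in [-3,0] | out [-3,2] | prev [-3,-3] | push {2}
  [11] u=6 | in [-3,3] | out [-3,3] | prev [-3,0] | push {5}
  [12] u=2 | in [-3,2] | out [-3,3] | ==
  [13] u=5 | in [-3,3] | out [-3,3] | prev [-3,2] | push {2}
  [14] u=2 | in [-3,3] | out [-3,3] | ==

Converged values:
  [0] [-2,2]
  [1] [-1,1]
  [2] [-3,3]
  [3] [-2,2]
  [4] [-1,1]
  [5] [-3,3]
  [6] [-3,3]
  [7] [-2,2]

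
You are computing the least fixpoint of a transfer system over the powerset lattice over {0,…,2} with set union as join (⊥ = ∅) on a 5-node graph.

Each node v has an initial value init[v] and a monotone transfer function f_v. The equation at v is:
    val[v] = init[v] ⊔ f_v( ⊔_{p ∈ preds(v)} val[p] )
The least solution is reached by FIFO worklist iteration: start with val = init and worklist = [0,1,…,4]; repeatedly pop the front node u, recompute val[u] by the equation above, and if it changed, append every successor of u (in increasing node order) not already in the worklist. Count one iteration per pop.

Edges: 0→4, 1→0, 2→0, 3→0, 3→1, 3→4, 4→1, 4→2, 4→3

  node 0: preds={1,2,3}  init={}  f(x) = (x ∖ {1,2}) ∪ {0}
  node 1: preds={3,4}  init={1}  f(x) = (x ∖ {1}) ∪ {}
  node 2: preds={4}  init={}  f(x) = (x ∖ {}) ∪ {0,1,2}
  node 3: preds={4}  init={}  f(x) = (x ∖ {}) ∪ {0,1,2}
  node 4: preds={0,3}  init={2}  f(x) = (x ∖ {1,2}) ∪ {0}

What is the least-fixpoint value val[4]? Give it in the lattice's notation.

Iteration log — 10 steps:
  step 1. node 0  ⊔preds={1}  new={0}  old={}  +wl: 
  step 2. node 1  ⊔preds={2}  new={1,2}  old={1}  +wl: 0
  step 3. node 2  ⊔preds={2}  new={0,1,2}  old={}  +wl: 
  step 4. node 3  ⊔preds={2}  new={0,1,2}  old={}  +wl: 1
  step 5. node 4  ⊔preds={0,1,2}  new={0,2}  old={2}  +wl: 2,3
  step 6. node 0  ⊔preds={0,1,2}  new={0}  stable
  step 7. node 1  ⊔preds={0,1,2}  new={0,1,2}  old={1,2}  +wl: 0
  step 8. node 2  ⊔preds={0,2}  new={0,1,2}  stable
  step 9. node 3  ⊔preds={0,2}  new={0,1,2}  stable
  step 10. node 0  ⊔preds={0,1,2}  new={0}  stable

Least fixpoint reached:
  node 0: {0}
  node 1: {0,1,2}
  node 2: {0,1,2}
  node 3: {0,1,2}
  node 4: {0,2}

{0,2}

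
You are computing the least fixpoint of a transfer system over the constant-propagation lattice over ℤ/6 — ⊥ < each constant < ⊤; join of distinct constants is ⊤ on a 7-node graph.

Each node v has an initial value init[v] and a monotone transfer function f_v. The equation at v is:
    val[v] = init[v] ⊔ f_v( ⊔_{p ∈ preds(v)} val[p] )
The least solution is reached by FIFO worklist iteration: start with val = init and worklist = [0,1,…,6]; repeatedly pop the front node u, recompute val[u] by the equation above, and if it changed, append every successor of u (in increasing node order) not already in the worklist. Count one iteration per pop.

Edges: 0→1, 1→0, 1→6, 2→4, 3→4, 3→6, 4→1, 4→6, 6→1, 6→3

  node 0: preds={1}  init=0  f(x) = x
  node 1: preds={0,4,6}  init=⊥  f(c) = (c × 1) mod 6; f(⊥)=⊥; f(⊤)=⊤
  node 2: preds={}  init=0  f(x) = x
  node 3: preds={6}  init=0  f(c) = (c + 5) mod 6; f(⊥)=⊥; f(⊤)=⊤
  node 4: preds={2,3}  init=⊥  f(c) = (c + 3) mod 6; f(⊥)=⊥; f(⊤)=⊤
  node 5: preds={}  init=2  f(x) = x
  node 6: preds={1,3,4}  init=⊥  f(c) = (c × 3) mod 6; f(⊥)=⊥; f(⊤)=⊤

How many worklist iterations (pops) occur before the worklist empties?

Iteration log — 15 steps:
  step 1. node 0  ⊔preds=⊥  new=0  stable
  step 2. node 1  ⊔preds=0  new=0  old=⊥  +wl: 0
  step 3. node 2  ⊔preds=⊥  new=0  stable
  step 4. node 3  ⊔preds=⊥  new=0  stable
  step 5. node 4  ⊔preds=0  new=3  old=⊥  +wl: 1
  step 6. node 5  ⊔preds=⊥  new=2  stable
  step 7. node 6  ⊔preds=⊤  new=⊤  old=⊥  +wl: 3
  step 8. node 0  ⊔preds=0  new=0  stable
  step 9. node 1  ⊔preds=⊤  new=⊤  old=0  +wl: 0,6
  step 10. node 3  ⊔preds=⊤  new=⊤  old=0  +wl: 4
  step 11. node 0  ⊔preds=⊤  new=⊤  old=0  +wl: 1
  step 12. node 6  ⊔preds=⊤  new=⊤  stable
  step 13. node 4  ⊔preds=⊤  new=⊤  old=3  +wl: 6
  step 14. node 1  ⊔preds=⊤  new=⊤  stable
  step 15. node 6  ⊔preds=⊤  new=⊤  stable

Least fixpoint reached:
  node 0: ⊤
  node 1: ⊤
  node 2: 0
  node 3: ⊤
  node 4: ⊤
  node 5: 2
  node 6: ⊤

15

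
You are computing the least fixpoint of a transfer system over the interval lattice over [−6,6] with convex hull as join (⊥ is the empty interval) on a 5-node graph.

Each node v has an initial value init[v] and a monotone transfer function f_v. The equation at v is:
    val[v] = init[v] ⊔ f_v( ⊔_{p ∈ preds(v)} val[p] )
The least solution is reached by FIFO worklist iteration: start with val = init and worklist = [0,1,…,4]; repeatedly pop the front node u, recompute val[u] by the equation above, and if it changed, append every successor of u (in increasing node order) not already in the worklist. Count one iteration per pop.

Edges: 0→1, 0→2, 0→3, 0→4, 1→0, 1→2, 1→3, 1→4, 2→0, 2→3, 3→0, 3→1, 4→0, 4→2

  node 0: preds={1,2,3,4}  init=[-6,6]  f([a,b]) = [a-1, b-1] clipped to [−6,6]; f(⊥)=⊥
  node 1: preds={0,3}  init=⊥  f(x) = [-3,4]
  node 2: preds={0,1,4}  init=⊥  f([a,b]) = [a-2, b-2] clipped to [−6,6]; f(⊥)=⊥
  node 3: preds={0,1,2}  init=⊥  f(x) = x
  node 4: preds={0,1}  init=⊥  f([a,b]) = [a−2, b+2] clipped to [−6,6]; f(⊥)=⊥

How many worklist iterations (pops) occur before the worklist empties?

8

Trace (8 dequeues):
  [1] u=0 | in ⊥ | out [-6,6] | ==
  [2] u=1 | in [-6,6] | out [-3,4] | prev ⊥ | push {0}
  [3] u=2 | in [-6,6] | out [-6,4] | prev ⊥ | push {}
  [4] u=3 | in [-6,6] | out [-6,6] | prev ⊥ | push {1}
  [5] u=4 | in [-6,6] | out [-6,6] | prev ⊥ | push {2}
  [6] u=0 | in [-6,6] | out [-6,6] | ==
  [7] u=1 | in [-6,6] | out [-3,4] | ==
  [8] u=2 | in [-6,6] | out [-6,4] | ==

Converged values:
  [0] [-6,6]
  [1] [-3,4]
  [2] [-6,4]
  [3] [-6,6]
  [4] [-6,6]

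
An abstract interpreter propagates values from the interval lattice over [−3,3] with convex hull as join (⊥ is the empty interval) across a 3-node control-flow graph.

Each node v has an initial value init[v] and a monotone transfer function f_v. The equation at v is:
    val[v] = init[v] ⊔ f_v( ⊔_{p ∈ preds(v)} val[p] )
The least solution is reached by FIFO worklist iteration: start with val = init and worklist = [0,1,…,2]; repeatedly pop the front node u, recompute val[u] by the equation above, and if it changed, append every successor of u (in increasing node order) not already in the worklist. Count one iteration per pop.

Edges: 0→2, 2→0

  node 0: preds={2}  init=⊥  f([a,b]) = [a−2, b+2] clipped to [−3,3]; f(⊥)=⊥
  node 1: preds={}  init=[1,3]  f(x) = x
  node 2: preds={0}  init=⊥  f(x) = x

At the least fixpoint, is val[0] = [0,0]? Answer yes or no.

Iteration log — 3 steps:
  step 1. node 0  ⊔preds=⊥  new=⊥  stable
  step 2. node 1  ⊔preds=⊥  new=[1,3]  stable
  step 3. node 2  ⊔preds=⊥  new=⊥  stable

Least fixpoint reached:
  node 0: ⊥
  node 1: [1,3]
  node 2: ⊥

no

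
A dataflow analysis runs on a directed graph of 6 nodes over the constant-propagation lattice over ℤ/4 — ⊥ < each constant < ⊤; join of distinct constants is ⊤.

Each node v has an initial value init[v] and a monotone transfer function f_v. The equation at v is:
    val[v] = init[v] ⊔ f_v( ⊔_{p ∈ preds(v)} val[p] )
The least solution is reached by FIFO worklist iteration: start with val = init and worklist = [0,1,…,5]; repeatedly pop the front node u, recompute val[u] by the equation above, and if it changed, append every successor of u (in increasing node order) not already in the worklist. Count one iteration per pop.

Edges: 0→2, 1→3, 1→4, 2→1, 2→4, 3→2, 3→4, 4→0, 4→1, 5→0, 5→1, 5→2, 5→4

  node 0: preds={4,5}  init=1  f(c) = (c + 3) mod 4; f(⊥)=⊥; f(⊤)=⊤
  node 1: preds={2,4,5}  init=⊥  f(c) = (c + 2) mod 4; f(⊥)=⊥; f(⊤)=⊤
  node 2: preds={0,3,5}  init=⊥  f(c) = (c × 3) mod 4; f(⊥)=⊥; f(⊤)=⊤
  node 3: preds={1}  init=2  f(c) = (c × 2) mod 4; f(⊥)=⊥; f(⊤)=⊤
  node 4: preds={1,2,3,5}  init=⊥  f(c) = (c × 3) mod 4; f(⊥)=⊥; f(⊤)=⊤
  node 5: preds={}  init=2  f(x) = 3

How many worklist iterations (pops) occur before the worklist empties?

12

Iteration log — 12 steps:
  step 1. node 0  ⊔preds=2  new=1  stable
  step 2. node 1  ⊔preds=2  new=0  old=⊥  +wl: 
  step 3. node 2  ⊔preds=⊤  new=⊤  old=⊥  +wl: 1
  step 4. node 3  ⊔preds=0  new=⊤  old=2  +wl: 2
  step 5. node 4  ⊔preds=⊤  new=⊤  old=⊥  +wl: 0
  step 6. node 5  ⊔preds=⊥  new=⊤  old=2  +wl: 4
  step 7. node 1  ⊔preds=⊤  new=⊤  old=0  +wl: 3
  step 8. node 2  ⊔preds=⊤  new=⊤  stable
  step 9. node 0  ⊔preds=⊤  new=⊤  old=1  +wl: 2
  step 10. node 4  ⊔preds=⊤  new=⊤  stable
  step 11. node 3  ⊔preds=⊤  new=⊤  stable
  step 12. node 2  ⊔preds=⊤  new=⊤  stable

Least fixpoint reached:
  node 0: ⊤
  node 1: ⊤
  node 2: ⊤
  node 3: ⊤
  node 4: ⊤
  node 5: ⊤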